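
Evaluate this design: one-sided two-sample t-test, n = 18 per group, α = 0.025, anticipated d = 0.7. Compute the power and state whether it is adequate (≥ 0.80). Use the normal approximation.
Power ≈ 0.56; the study is underpowered (power < 0.80)

Power calculation (two-sample t-test, normal approximation):
z_β = d · √(n/2) - z_α
z_β = 0.7 · √(18/2) - 1.960
z_β = 0.7 · 3.000 - 1.960
z_β = 0.140

Power = Φ(z_β) = Φ(0.140) ≈ 0.556

Effect size d = 0.7 is medium by Cohen's convention (0.2/0.5/0.8).

Threshold: power ≥ 0.80 is conventionally adequate.
Power ≈ 0.56 → the study is underpowered (power < 0.80).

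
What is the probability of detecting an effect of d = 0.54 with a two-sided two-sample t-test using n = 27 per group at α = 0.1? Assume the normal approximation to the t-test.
Power ≈ 0.63

Power calculation (two-sample t-test, normal approximation):
z_β = d · √(n/2) - z_{α/2}
z_β = 0.54 · √(27/2) - 1.645
z_β = 0.54 · 3.674 - 1.645
z_β = 0.339

Power = Φ(z_β) = Φ(0.339) ≈ 0.633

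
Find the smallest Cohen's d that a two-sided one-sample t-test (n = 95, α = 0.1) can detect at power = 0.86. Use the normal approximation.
d ≈ 0.28

Minimum detectable effect (one-sample t-test, normal approximation):
d = (z_{α/2} + z_β) / √n
d = (1.645 + 1.080) / √95
d = 2.725 / 9.747
d ≈ 0.28

By Cohen's convention (0.2 small / 0.5 medium / 0.8 large): small effect.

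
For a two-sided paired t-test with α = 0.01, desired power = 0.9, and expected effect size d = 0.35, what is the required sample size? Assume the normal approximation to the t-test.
n = 122 pairs

Sample size formula (paired t-test, normal approximation):
n = ((z_{α/2} + z_β) / d)²

z_{α/2} = 2.576 (for α = 0.01, two-sided)
z_β = 1.282 (for power = 0.9)
d = 0.35

n = ((2.576 + 1.282) / 0.35)²
n = (11.023)²
n ≈ 121.51
Round up to the next whole number: n = 122 pairs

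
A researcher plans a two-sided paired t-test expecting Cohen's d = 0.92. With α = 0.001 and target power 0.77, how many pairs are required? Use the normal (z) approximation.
n = 20 pairs

Sample size formula (paired t-test, normal approximation):
n = ((z_{α/2} + z_β) / d)²

z_{α/2} = 3.291 (for α = 0.001, two-sided)
z_β = 0.739 (for power = 0.77)
d = 0.92

n = ((3.291 + 0.739) / 0.92)²
n = (4.380)²
n ≈ 19.18
Round up to the next whole number: n = 20 pairs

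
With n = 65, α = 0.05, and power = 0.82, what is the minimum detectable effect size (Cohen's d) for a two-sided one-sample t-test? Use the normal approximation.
d ≈ 0.36

Minimum detectable effect (one-sample t-test, normal approximation):
d = (z_{α/2} + z_β) / √n
d = (1.960 + 0.915) / √65
d = 2.875 / 8.062
d ≈ 0.36

By Cohen's convention (0.2 small / 0.5 medium / 0.8 large): small effect.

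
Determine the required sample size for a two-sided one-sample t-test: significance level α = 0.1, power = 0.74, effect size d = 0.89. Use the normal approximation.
n = 7

Sample size formula (one-sample t-test, normal approximation):
n = ((z_{α/2} + z_β) / d)²

z_{α/2} = 1.645 (for α = 0.1, two-sided)
z_β = 0.643 (for power = 0.74)
d = 0.89

n = ((1.645 + 0.643) / 0.89)²
n = (2.571)²
n ≈ 6.61
Round up to the next whole number: n = 7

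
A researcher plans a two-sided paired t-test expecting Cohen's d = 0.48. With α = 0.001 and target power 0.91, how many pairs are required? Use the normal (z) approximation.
n = 94 pairs

Sample size formula (paired t-test, normal approximation):
n = ((z_{α/2} + z_β) / d)²

z_{α/2} = 3.291 (for α = 0.001, two-sided)
z_β = 1.341 (for power = 0.91)
d = 0.48

n = ((3.291 + 1.341) / 0.48)²
n = (9.650)²
n ≈ 93.12
Round up to the next whole number: n = 94 pairs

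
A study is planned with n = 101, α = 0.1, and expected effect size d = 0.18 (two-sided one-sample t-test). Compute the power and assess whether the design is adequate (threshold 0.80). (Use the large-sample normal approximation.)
Power ≈ 0.57; the study is underpowered (power < 0.80)

Power calculation (one-sample t-test, normal approximation):
z_β = d · √n - z_{α/2}
z_β = 0.18 · √101 - 1.645
z_β = 0.18 · 10.050 - 1.645
z_β = 0.164

Power = Φ(z_β) = Φ(0.164) ≈ 0.565

Effect size d = 0.18 is very small by Cohen's convention (0.2/0.5/0.8).

Threshold: power ≥ 0.80 is conventionally adequate.
Power ≈ 0.57 → the study is underpowered (power < 0.80).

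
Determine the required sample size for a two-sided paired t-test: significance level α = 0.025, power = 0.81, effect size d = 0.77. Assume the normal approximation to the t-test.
n = 17 pairs

Sample size formula (paired t-test, normal approximation):
n = ((z_{α/2} + z_β) / d)²

z_{α/2} = 2.241 (for α = 0.025, two-sided)
z_β = 0.878 (for power = 0.81)
d = 0.77

n = ((2.241 + 0.878) / 0.77)²
n = (4.051)²
n ≈ 16.41
Round up to the next whole number: n = 17 pairs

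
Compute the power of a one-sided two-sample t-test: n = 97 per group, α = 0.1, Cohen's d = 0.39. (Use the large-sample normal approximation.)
Power ≈ 0.92

Power calculation (two-sample t-test, normal approximation):
z_β = d · √(n/2) - z_α
z_β = 0.39 · √(97/2) - 1.282
z_β = 0.39 · 6.964 - 1.282
z_β = 1.434

Power = Φ(z_β) = Φ(1.434) ≈ 0.924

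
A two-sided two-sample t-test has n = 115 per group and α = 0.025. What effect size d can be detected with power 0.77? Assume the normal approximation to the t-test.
d ≈ 0.39

Minimum detectable effect (two-sample t-test, normal approximation):
d = (z_{α/2} + z_β) / √(n/2)
d = (2.241 + 0.739) / √(115/2)
d = 2.980 / 7.583
d ≈ 0.39

By Cohen's convention (0.2 small / 0.5 medium / 0.8 large): small effect.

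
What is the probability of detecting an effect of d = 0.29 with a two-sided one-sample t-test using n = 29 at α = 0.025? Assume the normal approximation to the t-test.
Power ≈ 0.25

Power calculation (one-sample t-test, normal approximation):
z_β = d · √n - z_{α/2}
z_β = 0.29 · √29 - 2.241
z_β = 0.29 · 5.385 - 2.241
z_β = -0.680

Power = Φ(z_β) = Φ(-0.680) ≈ 0.248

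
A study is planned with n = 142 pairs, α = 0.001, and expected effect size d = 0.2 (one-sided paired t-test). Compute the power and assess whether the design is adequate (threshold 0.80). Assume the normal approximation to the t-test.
Power ≈ 0.24; the study is underpowered (power < 0.80)

Power calculation (paired t-test, normal approximation):
z_β = d · √n - z_α
z_β = 0.2 · √142 - 3.090
z_β = 0.2 · 11.916 - 3.090
z_β = -0.707

Power = Φ(z_β) = Φ(-0.707) ≈ 0.240

Effect size d = 0.2 is small by Cohen's convention (0.2/0.5/0.8).

Threshold: power ≥ 0.80 is conventionally adequate.
Power ≈ 0.24 → the study is underpowered (power < 0.80).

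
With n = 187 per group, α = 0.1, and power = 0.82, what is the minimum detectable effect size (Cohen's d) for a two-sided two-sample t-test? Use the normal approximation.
d ≈ 0.26

Minimum detectable effect (two-sample t-test, normal approximation):
d = (z_{α/2} + z_β) / √(n/2)
d = (1.645 + 0.915) / √(187/2)
d = 2.560 / 9.670
d ≈ 0.26

By Cohen's convention (0.2 small / 0.5 medium / 0.8 large): small effect.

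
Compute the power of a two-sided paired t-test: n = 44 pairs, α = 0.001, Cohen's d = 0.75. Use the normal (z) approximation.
Power ≈ 0.95

Power calculation (paired t-test, normal approximation):
z_β = d · √n - z_{α/2}
z_β = 0.75 · √44 - 3.291
z_β = 0.75 · 6.633 - 3.291
z_β = 1.684

Power = Φ(z_β) = Φ(1.684) ≈ 0.954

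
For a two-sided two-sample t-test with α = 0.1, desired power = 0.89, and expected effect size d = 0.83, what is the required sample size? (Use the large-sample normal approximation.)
n = 24 per group

Sample size formula (two-sample t-test, normal approximation):
n = 2 · ((z_{α/2} + z_β) / d)²

z_{α/2} = 1.645 (for α = 0.1, two-sided)
z_β = 1.227 (for power = 0.89)
d = 0.83

n = 2 · ((1.645 + 1.227) / 0.83)²
n = 2 · (3.460)²
n ≈ 23.94
Round up to the next whole number: n = 24 per group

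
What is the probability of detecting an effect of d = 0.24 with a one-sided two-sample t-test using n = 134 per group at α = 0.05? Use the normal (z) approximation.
Power ≈ 0.63

Power calculation (two-sample t-test, normal approximation):
z_β = d · √(n/2) - z_α
z_β = 0.24 · √(134/2) - 1.645
z_β = 0.24 · 8.185 - 1.645
z_β = 0.320

Power = Φ(z_β) = Φ(0.320) ≈ 0.625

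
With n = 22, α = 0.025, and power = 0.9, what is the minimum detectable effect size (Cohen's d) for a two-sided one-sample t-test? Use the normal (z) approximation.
d ≈ 0.75

Minimum detectable effect (one-sample t-test, normal approximation):
d = (z_{α/2} + z_β) / √n
d = (2.241 + 1.282) / √22
d = 3.523 / 4.690
d ≈ 0.75

By Cohen's convention (0.2 small / 0.5 medium / 0.8 large): medium effect.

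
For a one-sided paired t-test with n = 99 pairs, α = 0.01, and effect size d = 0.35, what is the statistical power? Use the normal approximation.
Power ≈ 0.88

Power calculation (paired t-test, normal approximation):
z_β = d · √n - z_α
z_β = 0.35 · √99 - 2.326
z_β = 0.35 · 9.950 - 2.326
z_β = 1.156

Power = Φ(z_β) = Φ(1.156) ≈ 0.876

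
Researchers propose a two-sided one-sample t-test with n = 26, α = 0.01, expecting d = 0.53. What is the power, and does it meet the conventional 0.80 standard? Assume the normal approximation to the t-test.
Power ≈ 0.55; the study is underpowered (power < 0.80)

Power calculation (one-sample t-test, normal approximation):
z_β = d · √n - z_{α/2}
z_β = 0.53 · √26 - 2.576
z_β = 0.53 · 5.099 - 2.576
z_β = 0.127

Power = Φ(z_β) = Φ(0.127) ≈ 0.550

Effect size d = 0.53 is medium by Cohen's convention (0.2/0.5/0.8).

Threshold: power ≥ 0.80 is conventionally adequate.
Power ≈ 0.55 → the study is underpowered (power < 0.80).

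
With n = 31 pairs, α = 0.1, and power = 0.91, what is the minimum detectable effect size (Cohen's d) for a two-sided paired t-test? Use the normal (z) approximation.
d ≈ 0.54

Minimum detectable effect (paired t-test, normal approximation):
d = (z_{α/2} + z_β) / √n
d = (1.645 + 1.341) / √31
d = 2.986 / 5.568
d ≈ 0.54

By Cohen's convention (0.2 small / 0.5 medium / 0.8 large): medium effect.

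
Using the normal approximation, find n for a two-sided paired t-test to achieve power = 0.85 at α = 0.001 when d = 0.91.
n = 23 pairs

Sample size formula (paired t-test, normal approximation):
n = ((z_{α/2} + z_β) / d)²

z_{α/2} = 3.291 (for α = 0.001, two-sided)
z_β = 1.036 (for power = 0.85)
d = 0.91

n = ((3.291 + 1.036) / 0.91)²
n = (4.755)²
n ≈ 22.61
Round up to the next whole number: n = 23 pairs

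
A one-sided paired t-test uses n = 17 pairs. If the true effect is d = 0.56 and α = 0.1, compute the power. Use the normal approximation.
Power ≈ 0.85

Power calculation (paired t-test, normal approximation):
z_β = d · √n - z_α
z_β = 0.56 · √17 - 1.282
z_β = 0.56 · 4.123 - 1.282
z_β = 1.027

Power = Φ(z_β) = Φ(1.027) ≈ 0.848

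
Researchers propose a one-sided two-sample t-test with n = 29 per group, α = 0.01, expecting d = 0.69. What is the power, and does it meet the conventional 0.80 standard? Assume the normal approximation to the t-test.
Power ≈ 0.62; the study is underpowered (power < 0.80)

Power calculation (two-sample t-test, normal approximation):
z_β = d · √(n/2) - z_α
z_β = 0.69 · √(29/2) - 2.326
z_β = 0.69 · 3.808 - 2.326
z_β = 0.301

Power = Φ(z_β) = Φ(0.301) ≈ 0.618

Effect size d = 0.69 is medium by Cohen's convention (0.2/0.5/0.8).

Threshold: power ≥ 0.80 is conventionally adequate.
Power ≈ 0.62 → the study is underpowered (power < 0.80).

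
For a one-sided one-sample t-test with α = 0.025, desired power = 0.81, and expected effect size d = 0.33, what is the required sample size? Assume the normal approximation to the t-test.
n = 74

Sample size formula (one-sample t-test, normal approximation):
n = ((z_α + z_β) / d)²

z_α = 1.960 (for α = 0.025, one-sided)
z_β = 0.878 (for power = 0.81)
d = 0.33

n = ((1.960 + 0.878) / 0.33)²
n = (8.600)²
n ≈ 73.96
Round up to the next whole number: n = 74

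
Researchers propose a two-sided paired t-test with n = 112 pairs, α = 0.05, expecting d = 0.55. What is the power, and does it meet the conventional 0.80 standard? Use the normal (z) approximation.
Power ≈ 1.00; the study is adequately powered (power ≥ 0.80)

Power calculation (paired t-test, normal approximation):
z_β = d · √n - z_{α/2}
z_β = 0.55 · √112 - 1.960
z_β = 0.55 · 10.583 - 1.960
z_β = 3.861

Power = Φ(z_β) = Φ(3.861) ≈ 1.000

Effect size d = 0.55 is medium by Cohen's convention (0.2/0.5/0.8).

Threshold: power ≥ 0.80 is conventionally adequate.
Power ≈ 1.00 → the study is adequately powered (power ≥ 0.80).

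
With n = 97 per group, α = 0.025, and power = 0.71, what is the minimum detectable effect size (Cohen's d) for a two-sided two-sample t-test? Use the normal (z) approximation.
d ≈ 0.40

Minimum detectable effect (two-sample t-test, normal approximation):
d = (z_{α/2} + z_β) / √(n/2)
d = (2.241 + 0.553) / √(97/2)
d = 2.795 / 6.964
d ≈ 0.40

By Cohen's convention (0.2 small / 0.5 medium / 0.8 large): small effect.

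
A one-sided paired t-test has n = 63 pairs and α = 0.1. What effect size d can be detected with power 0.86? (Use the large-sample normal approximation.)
d ≈ 0.30

Minimum detectable effect (paired t-test, normal approximation):
d = (z_α + z_β) / √n
d = (1.282 + 1.080) / √63
d = 2.362 / 7.937
d ≈ 0.30

By Cohen's convention (0.2 small / 0.5 medium / 0.8 large): small effect.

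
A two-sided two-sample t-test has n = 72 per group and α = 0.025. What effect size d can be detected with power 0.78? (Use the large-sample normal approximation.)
d ≈ 0.50

Minimum detectable effect (two-sample t-test, normal approximation):
d = (z_{α/2} + z_β) / √(n/2)
d = (2.241 + 0.772) / √(72/2)
d = 3.014 / 6.000
d ≈ 0.50

By Cohen's convention (0.2 small / 0.5 medium / 0.8 large): medium effect.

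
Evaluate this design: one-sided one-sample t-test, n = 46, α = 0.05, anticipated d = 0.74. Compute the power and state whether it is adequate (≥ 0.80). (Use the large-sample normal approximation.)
Power ≈ 1.00; the study is adequately powered (power ≥ 0.80)

Power calculation (one-sample t-test, normal approximation):
z_β = d · √n - z_α
z_β = 0.74 · √46 - 1.645
z_β = 0.74 · 6.782 - 1.645
z_β = 3.374

Power = Φ(z_β) = Φ(3.374) ≈ 1.000

Effect size d = 0.74 is medium by Cohen's convention (0.2/0.5/0.8).

Threshold: power ≥ 0.80 is conventionally adequate.
Power ≈ 1.00 → the study is adequately powered (power ≥ 0.80).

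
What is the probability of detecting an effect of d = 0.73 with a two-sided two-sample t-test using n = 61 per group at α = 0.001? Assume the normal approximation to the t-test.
Power ≈ 0.77

Power calculation (two-sample t-test, normal approximation):
z_β = d · √(n/2) - z_{α/2}
z_β = 0.73 · √(61/2) - 3.291
z_β = 0.73 · 5.523 - 3.291
z_β = 0.741

Power = Φ(z_β) = Φ(0.741) ≈ 0.771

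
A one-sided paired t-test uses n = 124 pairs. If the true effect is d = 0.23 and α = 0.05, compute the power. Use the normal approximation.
Power ≈ 0.82

Power calculation (paired t-test, normal approximation):
z_β = d · √n - z_α
z_β = 0.23 · √124 - 1.645
z_β = 0.23 · 11.136 - 1.645
z_β = 0.916

Power = Φ(z_β) = Φ(0.916) ≈ 0.820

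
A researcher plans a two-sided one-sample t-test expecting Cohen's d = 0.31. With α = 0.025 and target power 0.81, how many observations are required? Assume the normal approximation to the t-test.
n = 102

Sample size formula (one-sample t-test, normal approximation):
n = ((z_{α/2} + z_β) / d)²

z_{α/2} = 2.241 (for α = 0.025, two-sided)
z_β = 0.878 (for power = 0.81)
d = 0.31

n = ((2.241 + 0.878) / 0.31)²
n = (10.061)²
n ≈ 101.22
Round up to the next whole number: n = 102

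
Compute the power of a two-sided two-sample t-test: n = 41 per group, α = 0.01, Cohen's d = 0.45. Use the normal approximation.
Power ≈ 0.30

Power calculation (two-sample t-test, normal approximation):
z_β = d · √(n/2) - z_{α/2}
z_β = 0.45 · √(41/2) - 2.576
z_β = 0.45 · 4.528 - 2.576
z_β = -0.538

Power = Φ(z_β) = Φ(-0.538) ≈ 0.295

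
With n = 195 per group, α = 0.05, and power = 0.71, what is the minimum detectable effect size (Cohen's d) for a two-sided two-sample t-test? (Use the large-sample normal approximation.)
d ≈ 0.25

Minimum detectable effect (two-sample t-test, normal approximation):
d = (z_{α/2} + z_β) / √(n/2)
d = (1.960 + 0.553) / √(195/2)
d = 2.513 / 9.874
d ≈ 0.25

By Cohen's convention (0.2 small / 0.5 medium / 0.8 large): small effect.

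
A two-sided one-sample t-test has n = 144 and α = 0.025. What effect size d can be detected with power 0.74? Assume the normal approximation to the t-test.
d ≈ 0.24

Minimum detectable effect (one-sample t-test, normal approximation):
d = (z_{α/2} + z_β) / √n
d = (2.241 + 0.643) / √144
d = 2.885 / 12.000
d ≈ 0.24

By Cohen's convention (0.2 small / 0.5 medium / 0.8 large): small effect.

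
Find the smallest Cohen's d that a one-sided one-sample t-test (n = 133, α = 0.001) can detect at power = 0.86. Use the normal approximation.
d ≈ 0.36

Minimum detectable effect (one-sample t-test, normal approximation):
d = (z_α + z_β) / √n
d = (3.090 + 1.080) / √133
d = 4.171 / 11.533
d ≈ 0.36

By Cohen's convention (0.2 small / 0.5 medium / 0.8 large): small effect.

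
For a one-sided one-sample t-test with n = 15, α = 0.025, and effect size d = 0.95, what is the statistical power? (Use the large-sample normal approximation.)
Power ≈ 0.96

Power calculation (one-sample t-test, normal approximation):
z_β = d · √n - z_α
z_β = 0.95 · √15 - 1.960
z_β = 0.95 · 3.873 - 1.960
z_β = 1.719

Power = Φ(z_β) = Φ(1.719) ≈ 0.957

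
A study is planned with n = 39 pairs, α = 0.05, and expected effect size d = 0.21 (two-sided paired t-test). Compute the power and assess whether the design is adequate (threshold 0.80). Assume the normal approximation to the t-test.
Power ≈ 0.26; the study is underpowered (power < 0.80)

Power calculation (paired t-test, normal approximation):
z_β = d · √n - z_{α/2}
z_β = 0.21 · √39 - 1.960
z_β = 0.21 · 6.245 - 1.960
z_β = -0.649

Power = Φ(z_β) = Φ(-0.649) ≈ 0.258

Effect size d = 0.21 is small by Cohen's convention (0.2/0.5/0.8).

Threshold: power ≥ 0.80 is conventionally adequate.
Power ≈ 0.26 → the study is underpowered (power < 0.80).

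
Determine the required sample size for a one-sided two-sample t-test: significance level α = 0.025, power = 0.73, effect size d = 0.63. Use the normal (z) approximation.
n = 34 per group

Sample size formula (two-sample t-test, normal approximation):
n = 2 · ((z_α + z_β) / d)²

z_α = 1.960 (for α = 0.025, one-sided)
z_β = 0.613 (for power = 0.73)
d = 0.63

n = 2 · ((1.960 + 0.613) / 0.63)²
n = 2 · (4.084)²
n ≈ 33.36
Round up to the next whole number: n = 34 per group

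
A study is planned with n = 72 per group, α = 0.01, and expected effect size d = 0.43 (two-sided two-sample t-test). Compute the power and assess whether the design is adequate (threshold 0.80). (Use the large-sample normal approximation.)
Power ≈ 0.50; the study is underpowered (power < 0.80)

Power calculation (two-sample t-test, normal approximation):
z_β = d · √(n/2) - z_{α/2}
z_β = 0.43 · √(72/2) - 2.576
z_β = 0.43 · 6.000 - 2.576
z_β = 0.004

Power = Φ(z_β) = Φ(0.004) ≈ 0.502

Effect size d = 0.43 is small by Cohen's convention (0.2/0.5/0.8).

Threshold: power ≥ 0.80 is conventionally adequate.
Power ≈ 0.50 → the study is underpowered (power < 0.80).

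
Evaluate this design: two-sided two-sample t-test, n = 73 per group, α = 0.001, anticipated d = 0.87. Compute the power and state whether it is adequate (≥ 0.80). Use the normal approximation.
Power ≈ 0.98; the study is adequately powered (power ≥ 0.80)

Power calculation (two-sample t-test, normal approximation):
z_β = d · √(n/2) - z_{α/2}
z_β = 0.87 · √(73/2) - 3.291
z_β = 0.87 · 6.042 - 3.291
z_β = 1.966

Power = Φ(z_β) = Φ(1.966) ≈ 0.975

Effect size d = 0.87 is large by Cohen's convention (0.2/0.5/0.8).

Threshold: power ≥ 0.80 is conventionally adequate.
Power ≈ 0.98 → the study is adequately powered (power ≥ 0.80).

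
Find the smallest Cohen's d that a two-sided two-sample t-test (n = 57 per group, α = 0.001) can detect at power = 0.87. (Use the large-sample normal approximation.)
d ≈ 0.83

Minimum detectable effect (two-sample t-test, normal approximation):
d = (z_{α/2} + z_β) / √(n/2)
d = (3.291 + 1.126) / √(57/2)
d = 4.417 / 5.339
d ≈ 0.83

By Cohen's convention (0.2 small / 0.5 medium / 0.8 large): large effect.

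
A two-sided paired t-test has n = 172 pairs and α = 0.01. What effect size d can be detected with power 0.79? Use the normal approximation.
d ≈ 0.26

Minimum detectable effect (paired t-test, normal approximation):
d = (z_{α/2} + z_β) / √n
d = (2.576 + 0.806) / √172
d = 3.382 / 13.115
d ≈ 0.26

By Cohen's convention (0.2 small / 0.5 medium / 0.8 large): small effect.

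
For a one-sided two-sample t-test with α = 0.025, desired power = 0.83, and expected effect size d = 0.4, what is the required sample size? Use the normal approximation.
n = 107 per group

Sample size formula (two-sample t-test, normal approximation):
n = 2 · ((z_α + z_β) / d)²

z_α = 1.960 (for α = 0.025, one-sided)
z_β = 0.954 (for power = 0.83)
d = 0.4

n = 2 · ((1.960 + 0.954) / 0.4)²
n = 2 · (7.285)²
n ≈ 106.14
Round up to the next whole number: n = 107 per group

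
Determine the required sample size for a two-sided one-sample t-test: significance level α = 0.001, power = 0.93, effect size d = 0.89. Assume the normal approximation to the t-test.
n = 29

Sample size formula (one-sample t-test, normal approximation):
n = ((z_{α/2} + z_β) / d)²

z_{α/2} = 3.291 (for α = 0.001, two-sided)
z_β = 1.476 (for power = 0.93)
d = 0.89

n = ((3.291 + 1.476) / 0.89)²
n = (5.356)²
n ≈ 28.69
Round up to the next whole number: n = 29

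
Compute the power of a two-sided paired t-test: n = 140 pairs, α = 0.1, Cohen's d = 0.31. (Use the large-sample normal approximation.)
Power ≈ 0.98

Power calculation (paired t-test, normal approximation):
z_β = d · √n - z_{α/2}
z_β = 0.31 · √140 - 1.645
z_β = 0.31 · 11.832 - 1.645
z_β = 2.023

Power = Φ(z_β) = Φ(2.023) ≈ 0.978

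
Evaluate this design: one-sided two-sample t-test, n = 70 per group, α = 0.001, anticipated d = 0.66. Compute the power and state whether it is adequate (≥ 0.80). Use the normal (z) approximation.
Power ≈ 0.79; the study is underpowered (power < 0.80)

Power calculation (two-sample t-test, normal approximation):
z_β = d · √(n/2) - z_α
z_β = 0.66 · √(70/2) - 3.090
z_β = 0.66 · 5.916 - 3.090
z_β = 0.814

Power = Φ(z_β) = Φ(0.814) ≈ 0.792

Effect size d = 0.66 is medium by Cohen's convention (0.2/0.5/0.8).

Threshold: power ≥ 0.80 is conventionally adequate.
Power ≈ 0.79 → the study is underpowered (power < 0.80).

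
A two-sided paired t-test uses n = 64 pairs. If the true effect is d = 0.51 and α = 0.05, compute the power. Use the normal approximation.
Power ≈ 0.98

Power calculation (paired t-test, normal approximation):
z_β = d · √n - z_{α/2}
z_β = 0.51 · √64 - 1.960
z_β = 0.51 · 8.000 - 1.960
z_β = 2.120

Power = Φ(z_β) = Φ(2.120) ≈ 0.983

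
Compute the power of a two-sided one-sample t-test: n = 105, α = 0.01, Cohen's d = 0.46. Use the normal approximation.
Power ≈ 0.98

Power calculation (one-sample t-test, normal approximation):
z_β = d · √n - z_{α/2}
z_β = 0.46 · √105 - 2.576
z_β = 0.46 · 10.247 - 2.576
z_β = 2.138

Power = Φ(z_β) = Φ(2.138) ≈ 0.984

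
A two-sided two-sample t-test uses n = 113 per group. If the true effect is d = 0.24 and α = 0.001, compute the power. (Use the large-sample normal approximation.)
Power ≈ 0.07

Power calculation (two-sample t-test, normal approximation):
z_β = d · √(n/2) - z_{α/2}
z_β = 0.24 · √(113/2) - 3.291
z_β = 0.24 · 7.517 - 3.291
z_β = -1.487

Power = Φ(z_β) = Φ(-1.487) ≈ 0.069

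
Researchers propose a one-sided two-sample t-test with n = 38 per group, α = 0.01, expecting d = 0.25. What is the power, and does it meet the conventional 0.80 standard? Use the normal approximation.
Power ≈ 0.11; the study is underpowered (power < 0.80)

Power calculation (two-sample t-test, normal approximation):
z_β = d · √(n/2) - z_α
z_β = 0.25 · √(38/2) - 2.326
z_β = 0.25 · 4.359 - 2.326
z_β = -1.237

Power = Φ(z_β) = Φ(-1.237) ≈ 0.108

Effect size d = 0.25 is small by Cohen's convention (0.2/0.5/0.8).

Threshold: power ≥ 0.80 is conventionally adequate.
Power ≈ 0.11 → the study is underpowered (power < 0.80).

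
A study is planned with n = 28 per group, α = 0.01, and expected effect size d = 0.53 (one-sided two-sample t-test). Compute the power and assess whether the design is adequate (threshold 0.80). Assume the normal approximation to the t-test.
Power ≈ 0.37; the study is underpowered (power < 0.80)

Power calculation (two-sample t-test, normal approximation):
z_β = d · √(n/2) - z_α
z_β = 0.53 · √(28/2) - 2.326
z_β = 0.53 · 3.742 - 2.326
z_β = -0.343

Power = Φ(z_β) = Φ(-0.343) ≈ 0.366

Effect size d = 0.53 is medium by Cohen's convention (0.2/0.5/0.8).

Threshold: power ≥ 0.80 is conventionally adequate.
Power ≈ 0.37 → the study is underpowered (power < 0.80).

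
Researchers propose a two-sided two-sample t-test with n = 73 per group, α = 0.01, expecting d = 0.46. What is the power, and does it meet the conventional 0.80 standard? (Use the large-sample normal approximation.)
Power ≈ 0.58; the study is underpowered (power < 0.80)

Power calculation (two-sample t-test, normal approximation):
z_β = d · √(n/2) - z_{α/2}
z_β = 0.46 · √(73/2) - 2.576
z_β = 0.46 · 6.042 - 2.576
z_β = 0.203

Power = Φ(z_β) = Φ(0.203) ≈ 0.581

Effect size d = 0.46 is small by Cohen's convention (0.2/0.5/0.8).

Threshold: power ≥ 0.80 is conventionally adequate.
Power ≈ 0.58 → the study is underpowered (power < 0.80).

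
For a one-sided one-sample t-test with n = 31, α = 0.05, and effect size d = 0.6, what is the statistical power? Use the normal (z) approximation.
Power ≈ 0.96

Power calculation (one-sample t-test, normal approximation):
z_β = d · √n - z_α
z_β = 0.6 · √31 - 1.645
z_β = 0.6 · 5.568 - 1.645
z_β = 1.696

Power = Φ(z_β) = Φ(1.696) ≈ 0.955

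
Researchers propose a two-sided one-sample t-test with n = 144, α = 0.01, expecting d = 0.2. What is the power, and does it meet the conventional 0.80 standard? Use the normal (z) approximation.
Power ≈ 0.43; the study is underpowered (power < 0.80)

Power calculation (one-sample t-test, normal approximation):
z_β = d · √n - z_{α/2}
z_β = 0.2 · √144 - 2.576
z_β = 0.2 · 12.000 - 2.576
z_β = -0.176

Power = Φ(z_β) = Φ(-0.176) ≈ 0.430

Effect size d = 0.2 is small by Cohen's convention (0.2/0.5/0.8).

Threshold: power ≥ 0.80 is conventionally adequate.
Power ≈ 0.43 → the study is underpowered (power < 0.80).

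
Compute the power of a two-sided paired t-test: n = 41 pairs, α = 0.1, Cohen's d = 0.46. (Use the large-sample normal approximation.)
Power ≈ 0.90

Power calculation (paired t-test, normal approximation):
z_β = d · √n - z_{α/2}
z_β = 0.46 · √41 - 1.645
z_β = 0.46 · 6.403 - 1.645
z_β = 1.301

Power = Φ(z_β) = Φ(1.301) ≈ 0.903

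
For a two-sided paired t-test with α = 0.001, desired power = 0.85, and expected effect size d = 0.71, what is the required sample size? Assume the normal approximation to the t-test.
n = 38 pairs

Sample size formula (paired t-test, normal approximation):
n = ((z_{α/2} + z_β) / d)²

z_{α/2} = 3.291 (for α = 0.001, two-sided)
z_β = 1.036 (for power = 0.85)
d = 0.71

n = ((3.291 + 1.036) / 0.71)²
n = (6.094)²
n ≈ 37.14
Round up to the next whole number: n = 38 pairs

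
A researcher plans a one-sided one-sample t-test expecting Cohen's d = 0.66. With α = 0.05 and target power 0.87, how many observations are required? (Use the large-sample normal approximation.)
n = 18

Sample size formula (one-sample t-test, normal approximation):
n = ((z_α + z_β) / d)²

z_α = 1.645 (for α = 0.05, one-sided)
z_β = 1.126 (for power = 0.87)
d = 0.66

n = ((1.645 + 1.126) / 0.66)²
n = (4.198)²
n ≈ 17.62
Round up to the next whole number: n = 18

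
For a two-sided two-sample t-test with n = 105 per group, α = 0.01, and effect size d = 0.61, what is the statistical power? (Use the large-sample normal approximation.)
Power ≈ 0.97

Power calculation (two-sample t-test, normal approximation):
z_β = d · √(n/2) - z_{α/2}
z_β = 0.61 · √(105/2) - 2.576
z_β = 0.61 · 7.246 - 2.576
z_β = 1.844

Power = Φ(z_β) = Φ(1.844) ≈ 0.967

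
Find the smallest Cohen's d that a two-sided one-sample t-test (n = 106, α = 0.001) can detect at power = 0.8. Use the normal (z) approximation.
d ≈ 0.40

Minimum detectable effect (one-sample t-test, normal approximation):
d = (z_{α/2} + z_β) / √n
d = (3.291 + 0.842) / √106
d = 4.132 / 10.296
d ≈ 0.40

By Cohen's convention (0.2 small / 0.5 medium / 0.8 large): small effect.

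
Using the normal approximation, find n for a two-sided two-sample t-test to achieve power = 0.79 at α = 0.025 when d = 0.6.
n = 52 per group

Sample size formula (two-sample t-test, normal approximation):
n = 2 · ((z_{α/2} + z_β) / d)²

z_{α/2} = 2.241 (for α = 0.025, two-sided)
z_β = 0.806 (for power = 0.79)
d = 0.6

n = 2 · ((2.241 + 0.806) / 0.6)²
n = 2 · (5.078)²
n ≈ 51.57
Round up to the next whole number: n = 52 per group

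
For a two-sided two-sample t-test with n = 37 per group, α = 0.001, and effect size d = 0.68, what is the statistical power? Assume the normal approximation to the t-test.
Power ≈ 0.36

Power calculation (two-sample t-test, normal approximation):
z_β = d · √(n/2) - z_{α/2}
z_β = 0.68 · √(37/2) - 3.291
z_β = 0.68 · 4.301 - 3.291
z_β = -0.366

Power = Φ(z_β) = Φ(-0.366) ≈ 0.357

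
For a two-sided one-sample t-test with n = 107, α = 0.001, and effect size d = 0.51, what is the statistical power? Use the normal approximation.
Power ≈ 0.98

Power calculation (one-sample t-test, normal approximation):
z_β = d · √n - z_{α/2}
z_β = 0.51 · √107 - 3.291
z_β = 0.51 · 10.344 - 3.291
z_β = 1.985

Power = Φ(z_β) = Φ(1.985) ≈ 0.976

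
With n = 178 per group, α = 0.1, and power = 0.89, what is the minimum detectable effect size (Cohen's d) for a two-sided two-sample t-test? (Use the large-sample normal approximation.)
d ≈ 0.30

Minimum detectable effect (two-sample t-test, normal approximation):
d = (z_{α/2} + z_β) / √(n/2)
d = (1.645 + 1.227) / √(178/2)
d = 2.871 / 9.434
d ≈ 0.30

By Cohen's convention (0.2 small / 0.5 medium / 0.8 large): small effect.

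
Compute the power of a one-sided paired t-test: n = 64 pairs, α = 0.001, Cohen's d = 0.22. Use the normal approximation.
Power ≈ 0.09

Power calculation (paired t-test, normal approximation):
z_β = d · √n - z_α
z_β = 0.22 · √64 - 3.090
z_β = 0.22 · 8.000 - 3.090
z_β = -1.330

Power = Φ(z_β) = Φ(-1.330) ≈ 0.092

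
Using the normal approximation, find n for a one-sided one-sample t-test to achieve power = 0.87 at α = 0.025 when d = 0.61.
n = 26

Sample size formula (one-sample t-test, normal approximation):
n = ((z_α + z_β) / d)²

z_α = 1.960 (for α = 0.025, one-sided)
z_β = 1.126 (for power = 0.87)
d = 0.61

n = ((1.960 + 1.126) / 0.61)²
n = (5.059)²
n ≈ 25.59
Round up to the next whole number: n = 26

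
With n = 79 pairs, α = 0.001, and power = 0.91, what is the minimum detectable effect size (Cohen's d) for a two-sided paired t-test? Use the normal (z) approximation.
d ≈ 0.52

Minimum detectable effect (paired t-test, normal approximation):
d = (z_{α/2} + z_β) / √n
d = (3.291 + 1.341) / √79
d = 4.631 / 8.888
d ≈ 0.52

By Cohen's convention (0.2 small / 0.5 medium / 0.8 large): medium effect.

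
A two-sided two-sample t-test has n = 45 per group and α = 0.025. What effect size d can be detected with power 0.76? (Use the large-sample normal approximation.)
d ≈ 0.62

Minimum detectable effect (two-sample t-test, normal approximation):
d = (z_{α/2} + z_β) / √(n/2)
d = (2.241 + 0.706) / √(45/2)
d = 2.948 / 4.743
d ≈ 0.62

By Cohen's convention (0.2 small / 0.5 medium / 0.8 large): medium effect.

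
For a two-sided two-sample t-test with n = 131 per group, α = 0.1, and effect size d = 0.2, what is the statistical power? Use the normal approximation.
Power ≈ 0.49

Power calculation (two-sample t-test, normal approximation):
z_β = d · √(n/2) - z_{α/2}
z_β = 0.2 · √(131/2) - 1.645
z_β = 0.2 · 8.093 - 1.645
z_β = -0.026

Power = Φ(z_β) = Φ(-0.026) ≈ 0.490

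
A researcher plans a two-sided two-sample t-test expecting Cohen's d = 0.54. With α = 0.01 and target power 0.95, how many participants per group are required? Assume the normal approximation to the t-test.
n = 123 per group

Sample size formula (two-sample t-test, normal approximation):
n = 2 · ((z_{α/2} + z_β) / d)²

z_{α/2} = 2.576 (for α = 0.01, two-sided)
z_β = 1.645 (for power = 0.95)
d = 0.54

n = 2 · ((2.576 + 1.645) / 0.54)²
n = 2 · (7.817)²
n ≈ 122.21
Round up to the next whole number: n = 123 per group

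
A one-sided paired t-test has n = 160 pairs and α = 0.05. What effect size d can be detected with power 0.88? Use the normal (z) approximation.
d ≈ 0.22

Minimum detectable effect (paired t-test, normal approximation):
d = (z_α + z_β) / √n
d = (1.645 + 1.175) / √160
d = 2.820 / 12.649
d ≈ 0.22

By Cohen's convention (0.2 small / 0.5 medium / 0.8 large): small effect.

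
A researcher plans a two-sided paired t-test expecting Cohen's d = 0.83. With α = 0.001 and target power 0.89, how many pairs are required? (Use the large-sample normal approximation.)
n = 30 pairs

Sample size formula (paired t-test, normal approximation):
n = ((z_{α/2} + z_β) / d)²

z_{α/2} = 3.291 (for α = 0.001, two-sided)
z_β = 1.227 (for power = 0.89)
d = 0.83

n = ((3.291 + 1.227) / 0.83)²
n = (5.443)²
n ≈ 29.63
Round up to the next whole number: n = 30 pairs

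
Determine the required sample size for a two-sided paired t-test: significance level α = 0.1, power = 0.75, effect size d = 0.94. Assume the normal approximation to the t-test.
n = 7 pairs

Sample size formula (paired t-test, normal approximation):
n = ((z_{α/2} + z_β) / d)²

z_{α/2} = 1.645 (for α = 0.1, two-sided)
z_β = 0.674 (for power = 0.75)
d = 0.94

n = ((1.645 + 0.674) / 0.94)²
n = (2.467)²
n ≈ 6.09
Round up to the next whole number: n = 7 pairs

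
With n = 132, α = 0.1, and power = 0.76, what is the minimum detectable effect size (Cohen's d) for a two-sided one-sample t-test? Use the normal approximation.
d ≈ 0.20

Minimum detectable effect (one-sample t-test, normal approximation):
d = (z_{α/2} + z_β) / √n
d = (1.645 + 0.706) / √132
d = 2.351 / 11.489
d ≈ 0.20

By Cohen's convention (0.2 small / 0.5 medium / 0.8 large): small effect.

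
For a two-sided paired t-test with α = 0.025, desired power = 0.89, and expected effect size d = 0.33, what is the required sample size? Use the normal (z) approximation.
n = 111 pairs

Sample size formula (paired t-test, normal approximation):
n = ((z_{α/2} + z_β) / d)²

z_{α/2} = 2.241 (for α = 0.025, two-sided)
z_β = 1.227 (for power = 0.89)
d = 0.33

n = ((2.241 + 1.227) / 0.33)²
n = (10.509)²
n ≈ 110.44
Round up to the next whole number: n = 111 pairs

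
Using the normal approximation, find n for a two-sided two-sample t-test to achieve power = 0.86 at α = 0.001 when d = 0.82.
n = 57 per group

Sample size formula (two-sample t-test, normal approximation):
n = 2 · ((z_{α/2} + z_β) / d)²

z_{α/2} = 3.291 (for α = 0.001, two-sided)
z_β = 1.080 (for power = 0.86)
d = 0.82

n = 2 · ((3.291 + 1.080) / 0.82)²
n = 2 · (5.330)²
n ≈ 56.82
Round up to the next whole number: n = 57 per group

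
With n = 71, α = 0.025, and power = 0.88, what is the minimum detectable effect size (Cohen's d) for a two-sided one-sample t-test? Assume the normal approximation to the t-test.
d ≈ 0.41

Minimum detectable effect (one-sample t-test, normal approximation):
d = (z_{α/2} + z_β) / √n
d = (2.241 + 1.175) / √71
d = 3.416 / 8.426
d ≈ 0.41

By Cohen's convention (0.2 small / 0.5 medium / 0.8 large): small effect.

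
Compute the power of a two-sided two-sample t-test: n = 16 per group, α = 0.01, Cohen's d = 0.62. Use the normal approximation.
Power ≈ 0.21

Power calculation (two-sample t-test, normal approximation):
z_β = d · √(n/2) - z_{α/2}
z_β = 0.62 · √(16/2) - 2.576
z_β = 0.62 · 2.828 - 2.576
z_β = -0.822

Power = Φ(z_β) = Φ(-0.822) ≈ 0.205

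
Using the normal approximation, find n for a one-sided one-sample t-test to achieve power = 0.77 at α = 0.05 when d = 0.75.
n = 11

Sample size formula (one-sample t-test, normal approximation):
n = ((z_α + z_β) / d)²

z_α = 1.645 (for α = 0.05, one-sided)
z_β = 0.739 (for power = 0.77)
d = 0.75

n = ((1.645 + 0.739) / 0.75)²
n = (3.179)²
n ≈ 10.11
Round up to the next whole number: n = 11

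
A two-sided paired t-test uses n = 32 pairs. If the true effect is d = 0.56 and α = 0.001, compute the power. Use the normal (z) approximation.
Power ≈ 0.45

Power calculation (paired t-test, normal approximation):
z_β = d · √n - z_{α/2}
z_β = 0.56 · √32 - 3.291
z_β = 0.56 · 5.657 - 3.291
z_β = -0.123

Power = Φ(z_β) = Φ(-0.123) ≈ 0.451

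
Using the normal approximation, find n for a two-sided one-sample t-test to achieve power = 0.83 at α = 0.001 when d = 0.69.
n = 38

Sample size formula (one-sample t-test, normal approximation):
n = ((z_{α/2} + z_β) / d)²

z_{α/2} = 3.291 (for α = 0.001, two-sided)
z_β = 0.954 (for power = 0.83)
d = 0.69

n = ((3.291 + 0.954) / 0.69)²
n = (6.152)²
n ≈ 37.85
Round up to the next whole number: n = 38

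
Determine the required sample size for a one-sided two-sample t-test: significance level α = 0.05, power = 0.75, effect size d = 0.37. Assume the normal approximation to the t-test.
n = 79 per group

Sample size formula (two-sample t-test, normal approximation):
n = 2 · ((z_α + z_β) / d)²

z_α = 1.645 (for α = 0.05, one-sided)
z_β = 0.674 (for power = 0.75)
d = 0.37

n = 2 · ((1.645 + 0.674) / 0.37)²
n = 2 · (6.268)²
n ≈ 78.58
Round up to the next whole number: n = 79 per group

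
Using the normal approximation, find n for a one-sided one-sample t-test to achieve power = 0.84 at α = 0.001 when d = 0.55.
n = 56

Sample size formula (one-sample t-test, normal approximation):
n = ((z_α + z_β) / d)²

z_α = 3.090 (for α = 0.001, one-sided)
z_β = 0.994 (for power = 0.84)
d = 0.55

n = ((3.090 + 0.994) / 0.55)²
n = (7.425)²
n ≈ 55.13
Round up to the next whole number: n = 56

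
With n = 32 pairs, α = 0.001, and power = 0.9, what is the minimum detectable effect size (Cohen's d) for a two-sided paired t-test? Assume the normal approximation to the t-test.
d ≈ 0.81

Minimum detectable effect (paired t-test, normal approximation):
d = (z_{α/2} + z_β) / √n
d = (3.291 + 1.282) / √32
d = 4.572 / 5.657
d ≈ 0.81

By Cohen's convention (0.2 small / 0.5 medium / 0.8 large): large effect.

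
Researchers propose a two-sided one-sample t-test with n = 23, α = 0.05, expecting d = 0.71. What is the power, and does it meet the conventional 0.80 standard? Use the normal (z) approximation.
Power ≈ 0.93; the study is adequately powered (power ≥ 0.80)

Power calculation (one-sample t-test, normal approximation):
z_β = d · √n - z_{α/2}
z_β = 0.71 · √23 - 1.960
z_β = 0.71 · 4.796 - 1.960
z_β = 1.445

Power = Φ(z_β) = Φ(1.445) ≈ 0.926

Effect size d = 0.71 is medium by Cohen's convention (0.2/0.5/0.8).

Threshold: power ≥ 0.80 is conventionally adequate.
Power ≈ 0.93 → the study is adequately powered (power ≥ 0.80).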